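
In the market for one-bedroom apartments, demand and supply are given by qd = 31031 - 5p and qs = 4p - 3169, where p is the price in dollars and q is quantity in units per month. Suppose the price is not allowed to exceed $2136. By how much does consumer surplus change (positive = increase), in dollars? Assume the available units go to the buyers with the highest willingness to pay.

4513766.4

In a free market, 31031 - 5p = 4p - 3169 gives the equilibrium p* = 3800, q* = 12031.
The ceiling of 2136 is below the equilibrium price 3800, so it binds.
At p = 2136: qd = 31031 - 5·2136 = 20351 and qs = 4·2136 - 3169 = 5375.
Consumer surplus without the control is ½ · (6206.2 - 3800) · 12031 = 14474496.1.
With the ceiling, 5375 units are sold at 2136 (assume they go to the highest-value buyers). The demand price at q = 5375 is 5131.2, so CS = ½ · [(6206.2 - 2136) + (5131.2 - 2136)] · 5375 = 18988262.5.
Change in consumer surplus = 18988262.5 - 14474496.1 = 4513766.4.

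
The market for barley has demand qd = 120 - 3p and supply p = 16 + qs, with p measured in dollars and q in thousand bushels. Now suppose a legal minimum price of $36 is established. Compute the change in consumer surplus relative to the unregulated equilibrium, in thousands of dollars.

-30

Rearranging supply gives qs = p - 16. In a free market, 120 - 3p = p - 16 gives the equilibrium p* = 34, q* = 18.
Because the floor (36) lies above the market-clearing price, it is binding.
At p = 36: qd = 120 - 3·36 = 12 and qs = 36 - 16 = 20.
Consumer surplus without the control is ½ · (40 - 34) · 18 = 54.
With the floor, consumers buy 12 units at 36, so CS = ½ · (40 - 36) · 12 = 24.
Change in consumer surplus = 24 - 54 = -30.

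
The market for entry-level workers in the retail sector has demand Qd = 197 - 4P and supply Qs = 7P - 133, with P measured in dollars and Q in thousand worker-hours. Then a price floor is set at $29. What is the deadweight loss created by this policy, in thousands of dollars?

0

Equilibrium: 197 - 4P = 7P - 133, so 330 = 11P and P* = 30, Q* = 77.
Since 29 is below P* = 30, the floor does not bind and the free-market outcome prevails.
Since the control does not bind, no trades are prevented and deadweight loss is zero.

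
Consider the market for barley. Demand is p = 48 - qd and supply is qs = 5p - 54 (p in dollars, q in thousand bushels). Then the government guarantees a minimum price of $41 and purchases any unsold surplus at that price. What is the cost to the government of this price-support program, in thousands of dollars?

Rearranging demand gives qd = 48 - p. Without the control the market clears where 48 - p = 5p - 54, i.e. p* = 17 and q* = 31.
Since 41 > 17, the floor is binding.
At p = 41: qd = 48 - 41 = 7 and qs = 5·41 - 54 = 151.
Surplus = qs - qd = 144.
Government expenditure = surplus × support price = 144 × 41 = 5904.

5904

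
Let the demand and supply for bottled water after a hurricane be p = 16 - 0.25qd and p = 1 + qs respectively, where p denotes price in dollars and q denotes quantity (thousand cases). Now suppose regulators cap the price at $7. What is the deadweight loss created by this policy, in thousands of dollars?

22.5

Rearranging demand gives qd = 64 - 4p; rearranging supply gives qs = p - 1. In a free market, 64 - 4p = p - 1 gives the equilibrium p* = 13, q* = 12.
Since 7 < 13, the ceiling is binding.
At p = 7: qd = 64 - 4·7 = 36 and qs = 7 - 1 = 6.
Quantity traded falls to 6. At q = 6 the demand price is (64 - 6)/4 = 14.5 and the supply price is 1 + 6 = 7.
Deadweight loss = ½ · (14.5 - 7) · (12 - 6) = ½ · 7.5 · 6 = 22.5.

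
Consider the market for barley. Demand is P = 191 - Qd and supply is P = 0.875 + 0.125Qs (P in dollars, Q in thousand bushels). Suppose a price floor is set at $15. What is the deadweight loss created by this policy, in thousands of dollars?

0

Rearranging demand gives Qd = 191 - P; rearranging supply gives Qs = 8P - 7. In a free market, 191 - P = 8P - 7 gives the equilibrium P* = 22, Q* = 169.
Since 15 is below P* = 22, the floor does not bind and the free-market outcome prevails.
Since the control does not bind, no trades are prevented and deadweight loss is zero.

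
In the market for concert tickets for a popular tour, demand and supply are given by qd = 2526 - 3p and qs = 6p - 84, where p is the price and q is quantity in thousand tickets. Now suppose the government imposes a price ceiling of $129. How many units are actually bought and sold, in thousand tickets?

Equilibrium: 2526 - 3p = 6p - 84, so 2610 = 9p and p* = 290, q* = 1656.
Since 129 < 290, the ceiling is binding.
At p = 129: qd = 2526 - 3·129 = 2139 and qs = 6·129 - 84 = 690.
The quantity actually transacted is the short side, supply: 690.

690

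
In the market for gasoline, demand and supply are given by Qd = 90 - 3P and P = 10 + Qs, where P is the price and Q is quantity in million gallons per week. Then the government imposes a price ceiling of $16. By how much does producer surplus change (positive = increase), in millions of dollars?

-94.5

Rearranging supply gives Qs = P - 10. Equilibrium: 90 - 3P = P - 10, so 100 = 4P and P* = 25, Q* = 15.
Since 16 < 25, the ceiling is binding.
At P = 16: Qd = 90 - 3·16 = 42 and Qs = 16 - 10 = 6.
Producer surplus without the control is ½ · (25 - 10) · 15 = 112.5.
With the ceiling, producers sell 6 units at 16, so PS = ½ · (16 - 10) · 6 = 18.
Change in producer surplus = 18 - 112.5 = -94.5.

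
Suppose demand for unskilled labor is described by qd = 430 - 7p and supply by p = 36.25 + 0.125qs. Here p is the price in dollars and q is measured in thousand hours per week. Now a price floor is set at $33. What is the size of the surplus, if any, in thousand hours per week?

Rearranging supply gives qs = 8p - 290. Without the control the market clears where 430 - 7p = 8p - 290, i.e. p* = 48 and q* = 94.
Since 33 is below p* = 48, the floor does not bind and the free-market outcome prevails.
Since the control does not bind, there is no surplus.

0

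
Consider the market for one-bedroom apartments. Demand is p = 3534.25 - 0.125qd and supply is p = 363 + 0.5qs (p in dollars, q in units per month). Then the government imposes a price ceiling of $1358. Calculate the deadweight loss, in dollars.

Rearranging demand gives qd = 28274 - 8p; rearranging supply gives qs = 2p - 726. Equilibrium: 28274 - 8p = 2p - 726, so 29000 = 10p and p* = 2900, q* = 5074.
Because the ceiling (1358) lies below the market-clearing price, it is binding.
At p = 1358: qd = 28274 - 8·1358 = 17410 and qs = 2·1358 - 726 = 1990.
Quantity traded falls to 1990. At q = 1990 the demand price is (28274 - 1990)/8 = 3285.5 and the supply price is (726 + 1990)/2 = 1358.
Deadweight loss = ½ · (3285.5 - 1358) · (5074 - 1990) = ½ · 1927.5 · 3084 = 2972205.

2972205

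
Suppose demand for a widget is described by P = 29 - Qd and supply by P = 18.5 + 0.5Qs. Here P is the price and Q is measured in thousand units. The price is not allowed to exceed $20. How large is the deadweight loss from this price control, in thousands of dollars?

12

Rearranging demand gives Qd = 29 - P; rearranging supply gives Qs = 2P - 37. Equilibrium: 29 - P = 2P - 37, so 66 = 3P and P* = 22, Q* = 7.
Since 20 < 22, the ceiling is binding.
At P = 20: Qd = 29 - 20 = 9 and Qs = 2·20 - 37 = 3.
Quantity traded falls to 3. At Q = 3 the demand price is 29 - 3 = 26 and the supply price is (37 + 3)/2 = 20.
Deadweight loss = ½ · (26 - 20) · (7 - 3) = ½ · 6 · 4 = 12.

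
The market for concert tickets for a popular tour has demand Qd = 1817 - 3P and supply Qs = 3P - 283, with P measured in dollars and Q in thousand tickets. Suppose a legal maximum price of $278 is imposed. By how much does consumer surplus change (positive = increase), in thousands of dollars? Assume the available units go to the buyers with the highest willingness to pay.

31896

In a free market, 1817 - 3P = 3P - 283 gives the equilibrium P* = 350, Q* = 767.
The ceiling of 278 is below the equilibrium price 350, so it binds.
At P = 278: Qd = 1817 - 3·278 = 983 and Qs = 3·278 - 283 = 551.
Consumer surplus without the control is ½ · (1817/3 - 350) · 767 = 588289/6.
With the ceiling, 551 units are sold at 278 (assume they go to the highest-value buyers). The demand price at Q = 551 is 422, so CS = ½ · [(1817/3 - 278) + (422 - 278)] · 551 = 779665/6.
Change in consumer surplus = 779665/6 - 588289/6 = 31896.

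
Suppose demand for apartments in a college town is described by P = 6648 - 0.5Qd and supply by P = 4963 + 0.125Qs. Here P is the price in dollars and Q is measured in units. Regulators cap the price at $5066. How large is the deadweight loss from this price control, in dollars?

Rearranging demand gives Qd = 13296 - 2P; rearranging supply gives Qs = 8P - 39704. Without the control the market clears where 13296 - 2P = 8P - 39704, i.e. P* = 5300 and Q* = 2696.
The ceiling of 5066 is below the equilibrium price 5300, so it binds.
At P = 5066: Qd = 13296 - 2·5066 = 3164 and Qs = 8·5066 - 39704 = 824.
Quantity traded falls to 824. At Q = 824 the demand price is (13296 - 824)/2 = 6236 and the supply price is (39704 + 824)/8 = 5066.
Deadweight loss = ½ · (6236 - 5066) · (2696 - 824) = ½ · 1170 · 1872 = 1095120.

1095120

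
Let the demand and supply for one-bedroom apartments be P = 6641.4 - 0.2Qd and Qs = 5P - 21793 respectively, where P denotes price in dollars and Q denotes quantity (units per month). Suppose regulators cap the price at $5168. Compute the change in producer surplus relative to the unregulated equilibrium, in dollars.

-1619164

Rearranging demand gives Qd = 33207 - 5P. Setting quantity demanded equal to quantity supplied, 33207 - 5P = 5P - 21793, gives P* = 5500 and Q* = 5707.
The ceiling of 5168 is below the equilibrium price 5500, so it binds.
At P = 5168: Qd = 33207 - 5·5168 = 7367 and Qs = 5·5168 - 21793 = 4047.
Producer surplus without the control is ½ · (5500 - 4358.6) · 5707 = 3256984.9.
With the ceiling, producers sell 4047 units at 5168, so PS = ½ · (5168 - 4358.6) · 4047 = 1637820.9.
Change in producer surplus = 1637820.9 - 3256984.9 = -1619164.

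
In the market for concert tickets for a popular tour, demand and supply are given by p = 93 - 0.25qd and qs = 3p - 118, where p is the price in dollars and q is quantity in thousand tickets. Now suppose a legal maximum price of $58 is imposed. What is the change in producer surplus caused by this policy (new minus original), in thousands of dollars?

Rearranging demand gives qd = 372 - 4p. Without the control the market clears where 372 - 4p = 3p - 118, i.e. p* = 70 and q* = 92.
Because the ceiling (58) lies below the market-clearing price, it is binding.
At p = 58: qd = 372 - 4·58 = 140 and qs = 3·58 - 118 = 56.
Producer surplus without the control is ½ · (70 - 118/3) · 92 = 4232/3.
With the ceiling, producers sell 56 units at 58, so PS = ½ · (58 - 118/3) · 56 = 1568/3.
Change in producer surplus = 1568/3 - 4232/3 = -888.

-888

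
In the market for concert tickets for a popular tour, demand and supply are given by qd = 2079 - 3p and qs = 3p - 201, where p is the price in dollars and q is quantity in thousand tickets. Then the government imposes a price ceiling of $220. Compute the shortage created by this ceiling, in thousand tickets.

960

Equilibrium: 2079 - 3p = 3p - 201, so 2280 = 6p and p* = 380, q* = 939.
Since 220 < 380, the ceiling is binding.
At p = 220: qd = 2079 - 3·220 = 1419 and qs = 3·220 - 201 = 459.
Shortage = qd - qs = 1419 - 459 = 960.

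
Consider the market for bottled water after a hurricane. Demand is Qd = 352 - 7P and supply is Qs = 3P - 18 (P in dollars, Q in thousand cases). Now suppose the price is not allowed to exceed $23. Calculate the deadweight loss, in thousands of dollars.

420

Without the control the market clears where 352 - 7P = 3P - 18, i.e. P* = 37 and Q* = 93.
The ceiling of 23 is below the equilibrium price 37, so it binds.
At P = 23: Qd = 352 - 7·23 = 191 and Qs = 3·23 - 18 = 51.
Quantity traded falls to 51. At Q = 51 the demand price is (352 - 51)/7 = 43 and the supply price is (18 + 51)/3 = 23.
Deadweight loss = ½ · (43 - 23) · (93 - 51) = ½ · 20 · 42 = 420.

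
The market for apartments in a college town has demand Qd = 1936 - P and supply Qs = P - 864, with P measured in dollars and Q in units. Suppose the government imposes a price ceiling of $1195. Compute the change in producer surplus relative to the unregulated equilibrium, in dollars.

-88867.5

Without the control the market clears where 1936 - P = P - 864, i.e. P* = 1400 and Q* = 536.
Because the ceiling (1195) lies below the market-clearing price, it is binding.
At P = 1195: Qd = 1936 - 1195 = 741 and Qs = 1195 - 864 = 331.
Producer surplus without the control is ½ · (1400 - 864) · 536 = 143648.
With the ceiling, producers sell 331 units at 1195, so PS = ½ · (1195 - 864) · 331 = 54780.5.
Change in producer surplus = 54780.5 - 143648 = -88867.5.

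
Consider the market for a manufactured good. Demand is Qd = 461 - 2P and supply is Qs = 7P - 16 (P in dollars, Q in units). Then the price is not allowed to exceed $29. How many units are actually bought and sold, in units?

Without the control the market clears where 461 - 2P = 7P - 16, i.e. P* = 53 and Q* = 355.
The ceiling of 29 is below the equilibrium price 53, so it binds.
At P = 29: Qd = 461 - 2·29 = 403 and Qs = 7·29 - 16 = 187.
The quantity actually transacted is the short side, supply: 187.

187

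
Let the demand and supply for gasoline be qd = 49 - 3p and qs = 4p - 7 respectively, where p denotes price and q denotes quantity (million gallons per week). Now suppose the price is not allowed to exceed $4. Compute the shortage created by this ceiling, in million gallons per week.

Setting quantity demanded equal to quantity supplied, 49 - 3p = 4p - 7, gives p* = 8 and q* = 25.
Because the ceiling (4) lies below the market-clearing price, it is binding.
At p = 4: qd = 49 - 3·4 = 37 and qs = 4·4 - 7 = 9.
Shortage = qd - qs = 37 - 9 = 28.

28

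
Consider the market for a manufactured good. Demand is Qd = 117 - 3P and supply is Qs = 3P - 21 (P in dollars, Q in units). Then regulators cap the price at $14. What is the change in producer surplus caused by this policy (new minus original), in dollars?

-310.5

Equilibrium: 117 - 3P = 3P - 21, so 138 = 6P and P* = 23, Q* = 48.
The ceiling of 14 is below the equilibrium price 23, so it binds.
At P = 14: Qd = 117 - 3·14 = 75 and Qs = 3·14 - 21 = 21.
Producer surplus without the control is ½ · (23 - 7) · 48 = 384.
With the ceiling, producers sell 21 units at 14, so PS = ½ · (14 - 7) · 21 = 73.5.
Change in producer surplus = 73.5 - 384 = -310.5.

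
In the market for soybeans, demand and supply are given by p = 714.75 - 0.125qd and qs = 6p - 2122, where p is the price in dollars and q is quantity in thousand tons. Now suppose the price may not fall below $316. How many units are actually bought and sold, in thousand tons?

1238

Rearranging demand gives qd = 5718 - 8p. Setting quantity demanded equal to quantity supplied, 5718 - 8p = 6p - 2122, gives p* = 560 and q* = 1238.
The floor of 316 is below the equilibrium price 560, so it is not binding; the market clears at p* = 560, q* = 1238.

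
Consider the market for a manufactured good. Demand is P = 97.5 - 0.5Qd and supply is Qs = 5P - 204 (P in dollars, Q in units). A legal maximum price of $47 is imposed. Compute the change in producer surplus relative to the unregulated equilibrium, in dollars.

-560

Rearranging demand gives Qd = 195 - 2P. In a free market, 195 - 2P = 5P - 204 gives the equilibrium P* = 57, Q* = 81.
Because the ceiling (47) lies below the market-clearing price, it is binding.
At P = 47: Qd = 195 - 2·47 = 101 and Qs = 5·47 - 204 = 31.
Producer surplus without the control is ½ · (57 - 40.8) · 81 = 656.1.
With the ceiling, producers sell 31 units at 47, so PS = ½ · (47 - 40.8) · 31 = 96.1.
Change in producer surplus = 96.1 - 656.1 = -560.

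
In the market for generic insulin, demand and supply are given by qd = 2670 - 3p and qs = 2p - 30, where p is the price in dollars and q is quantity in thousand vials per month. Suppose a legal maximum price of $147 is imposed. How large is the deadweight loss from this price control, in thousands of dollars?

257415

Without the control the market clears where 2670 - 3p = 2p - 30, i.e. p* = 540 and q* = 1050.
Since 147 < 540, the ceiling is binding.
At p = 147: qd = 2670 - 3·147 = 2229 and qs = 2·147 - 30 = 264.
Quantity traded falls to 264. At q = 264 the demand price is (2670 - 264)/3 = 802 and the supply price is (30 + 264)/2 = 147.
Deadweight loss = ½ · (802 - 147) · (1050 - 264) = ½ · 655 · 786 = 257415.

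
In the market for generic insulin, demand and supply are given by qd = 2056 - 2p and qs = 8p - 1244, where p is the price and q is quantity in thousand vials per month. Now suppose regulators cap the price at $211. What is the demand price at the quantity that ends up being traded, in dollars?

806

Without the control the market clears where 2056 - 2p = 8p - 1244, i.e. p* = 330 and q* = 1396.
Because the ceiling (211) lies below the market-clearing price, it is binding.
At p = 211: qd = 2056 - 2·211 = 1634 and qs = 8·211 - 1244 = 444.
Only 444 units reach the market. On the demand curve, the marginal buyer's willingness to pay at q = 444 is (2056 - 444)/2 = 806.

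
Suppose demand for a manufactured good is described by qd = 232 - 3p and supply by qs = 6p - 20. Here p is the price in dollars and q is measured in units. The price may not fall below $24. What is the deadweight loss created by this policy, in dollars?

Setting quantity demanded equal to quantity supplied, 232 - 3p = 6p - 20, gives p* = 28 and q* = 148.
The floor of 24 is below the equilibrium price 28, so it is not binding; the market clears at p* = 28, q* = 148.
Since the control does not bind, no trades are prevented and deadweight loss is zero.

0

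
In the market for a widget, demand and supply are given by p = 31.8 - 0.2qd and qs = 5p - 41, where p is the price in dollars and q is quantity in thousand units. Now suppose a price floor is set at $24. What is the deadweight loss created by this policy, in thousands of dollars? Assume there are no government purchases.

Rearranging demand gives qd = 159 - 5p. In a free market, 159 - 5p = 5p - 41 gives the equilibrium p* = 20, q* = 59.
The floor of 24 is above the equilibrium price 20, so it binds.
At p = 24: qd = 159 - 5·24 = 39 and qs = 5·24 - 41 = 79.
Quantity traded falls to 39. At q = 39 the demand price is (159 - 39)/5 = 24 and the supply price is (41 + 39)/5 = 16.
Deadweight loss = ½ · (24 - 16) · (59 - 39) = ½ · 8 · 20 = 80.

80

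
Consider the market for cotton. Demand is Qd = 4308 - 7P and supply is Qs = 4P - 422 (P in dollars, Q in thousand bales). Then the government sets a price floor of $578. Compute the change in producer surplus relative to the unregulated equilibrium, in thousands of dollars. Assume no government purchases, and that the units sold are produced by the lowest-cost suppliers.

Equilibrium: 4308 - 7P = 4P - 422, so 4730 = 11P and P* = 430, Q* = 1298.
Because the floor (578) lies above the market-clearing price, it is binding.
At P = 578: Qd = 4308 - 7·578 = 262 and Qs = 4·578 - 422 = 1890.
Producer surplus without the control is ½ · (430 - 105.5) · 1298 = 210600.5.
With the floor, 262 units are sold at 578. The supply price at Q = 262 is 171, so PS = ½ · [(578 - 105.5) + (578 - 171)] · 262 = 115214.5.
Change in producer surplus = 115214.5 - 210600.5 = -95386.

-95386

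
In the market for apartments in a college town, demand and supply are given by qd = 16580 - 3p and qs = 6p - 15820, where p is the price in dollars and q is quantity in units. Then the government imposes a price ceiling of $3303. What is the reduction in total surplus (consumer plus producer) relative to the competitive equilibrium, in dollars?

793881

Setting quantity demanded equal to quantity supplied, 16580 - 3p = 6p - 15820, gives p* = 3600 and q* = 5780.
Since 3303 < 3600, the ceiling is binding.
At p = 3303: qd = 16580 - 3·3303 = 6671 and qs = 6·3303 - 15820 = 3998.
Quantity traded falls to 3998. At q = 3998 the demand price is (16580 - 3998)/3 = 4194 and the supply price is (15820 + 3998)/6 = 3303.
Deadweight loss = ½ · (4194 - 3303) · (5780 - 3998) = ½ · 891 · 1782 = 793881.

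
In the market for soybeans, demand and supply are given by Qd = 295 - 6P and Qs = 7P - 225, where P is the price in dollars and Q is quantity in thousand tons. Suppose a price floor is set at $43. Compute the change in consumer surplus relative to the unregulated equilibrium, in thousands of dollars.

-138

Setting quantity demanded equal to quantity supplied, 295 - 6P = 7P - 225, gives P* = 40 and Q* = 55.
The floor of 43 is above the equilibrium price 40, so it binds.
At P = 43: Qd = 295 - 6·43 = 37 and Qs = 7·43 - 225 = 76.
Consumer surplus without the control is ½ · (295/6 - 40) · 55 = 3025/12.
With the floor, consumers buy 37 units at 43, so CS = ½ · (295/6 - 43) · 37 = 1369/12.
Change in consumer surplus = 1369/12 - 3025/12 = -138.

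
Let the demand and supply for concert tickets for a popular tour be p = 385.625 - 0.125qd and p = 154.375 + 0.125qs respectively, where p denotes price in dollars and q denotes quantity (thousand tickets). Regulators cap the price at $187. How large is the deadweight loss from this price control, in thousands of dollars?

55112

Rearranging demand gives qd = 3085 - 8p; rearranging supply gives qs = 8p - 1235. Without the control the market clears where 3085 - 8p = 8p - 1235, i.e. p* = 270 and q* = 925.
The ceiling of 187 is below the equilibrium price 270, so it binds.
At p = 187: qd = 3085 - 8·187 = 1589 and qs = 8·187 - 1235 = 261.
Quantity traded falls to 261. At q = 261 the demand price is (3085 - 261)/8 = 353 and the supply price is (1235 + 261)/8 = 187.
Deadweight loss = ½ · (353 - 187) · (925 - 261) = ½ · 166 · 664 = 55112.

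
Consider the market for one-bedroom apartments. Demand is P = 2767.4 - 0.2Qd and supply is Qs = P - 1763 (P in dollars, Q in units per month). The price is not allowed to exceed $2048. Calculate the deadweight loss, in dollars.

Rearranging demand gives Qd = 13837 - 5P. In a free market, 13837 - 5P = P - 1763 gives the equilibrium P* = 2600, Q* = 837.
Because the ceiling (2048) lies below the market-clearing price, it is binding.
At P = 2048: Qd = 13837 - 5·2048 = 3597 and Qs = 2048 - 1763 = 285.
Quantity traded falls to 285. At Q = 285 the demand price is (13837 - 285)/5 = 2710.4 and the supply price is 1763 + 285 = 2048.
Deadweight loss = ½ · (2710.4 - 2048) · (837 - 285) = ½ · 662.4 · 552 = 182822.4.

182822.4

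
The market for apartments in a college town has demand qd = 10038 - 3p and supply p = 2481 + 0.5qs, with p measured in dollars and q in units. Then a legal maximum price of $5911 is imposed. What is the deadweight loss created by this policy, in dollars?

Rearranging supply gives qs = 2p - 4962. Without the control the market clears where 10038 - 3p = 2p - 4962, i.e. p* = 3000 and q* = 1038.
The ceiling of 5911 is above the equilibrium price 3000, so it is not binding; the market clears at p* = 3000, q* = 1038.
Since the control does not bind, no trades are prevented and deadweight loss is zero.

0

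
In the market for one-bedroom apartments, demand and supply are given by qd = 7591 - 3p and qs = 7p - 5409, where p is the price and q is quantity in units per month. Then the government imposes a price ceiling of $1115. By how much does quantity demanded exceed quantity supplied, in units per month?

In a free market, 7591 - 3p = 7p - 5409 gives the equilibrium p* = 1300, q* = 3691.
Since 1115 < 1300, the ceiling is binding.
At p = 1115: qd = 7591 - 3·1115 = 4246 and qs = 7·1115 - 5409 = 2396.
Shortage = qd - qs = 4246 - 2396 = 1850.

1850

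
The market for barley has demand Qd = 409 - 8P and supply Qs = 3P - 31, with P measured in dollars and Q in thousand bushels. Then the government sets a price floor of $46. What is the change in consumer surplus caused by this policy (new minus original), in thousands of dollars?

-390

In a free market, 409 - 8P = 3P - 31 gives the equilibrium P* = 40, Q* = 89.
The floor of 46 is above the equilibrium price 40, so it binds.
At P = 46: Qd = 409 - 8·46 = 41 and Qs = 3·46 - 31 = 107.
Consumer surplus without the control is ½ · (51.125 - 40) · 89 = 495.0625.
With the floor, consumers buy 41 units at 46, so CS = ½ · (51.125 - 46) · 41 = 105.0625.
Change in consumer surplus = 105.0625 - 495.0625 = -390.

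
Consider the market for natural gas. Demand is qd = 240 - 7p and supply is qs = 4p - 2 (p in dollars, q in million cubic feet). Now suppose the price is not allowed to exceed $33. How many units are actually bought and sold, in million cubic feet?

In a free market, 240 - 7p = 4p - 2 gives the equilibrium p* = 22, q* = 86.
Since 33 is above p* = 22, the ceiling does not bind and the free-market outcome prevails.

86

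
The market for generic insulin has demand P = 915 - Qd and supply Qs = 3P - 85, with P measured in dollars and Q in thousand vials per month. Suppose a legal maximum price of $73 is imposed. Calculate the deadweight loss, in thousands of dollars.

Rearranging demand gives Qd = 915 - P. Setting quantity demanded equal to quantity supplied, 915 - P = 3P - 85, gives P* = 250 and Q* = 665.
The ceiling of 73 is below the equilibrium price 250, so it binds.
At P = 73: Qd = 915 - 73 = 842 and Qs = 3·73 - 85 = 134.
Quantity traded falls to 134. At Q = 134 the demand price is 915 - 134 = 781 and the supply price is (85 + 134)/3 = 73.
Deadweight loss = ½ · (781 - 73) · (665 - 134) = ½ · 708 · 531 = 187974.

187974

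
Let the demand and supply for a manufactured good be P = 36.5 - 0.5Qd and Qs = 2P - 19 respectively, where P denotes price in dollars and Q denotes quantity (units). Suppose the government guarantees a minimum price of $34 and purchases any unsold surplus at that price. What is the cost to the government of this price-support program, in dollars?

1496

Rearranging demand gives Qd = 73 - 2P. Equilibrium: 73 - 2P = 2P - 19, so 92 = 4P and P* = 23, Q* = 27.
Since 34 > 23, the floor is binding.
At P = 34: Qd = 73 - 2·34 = 5 and Qs = 2·34 - 19 = 49.
Surplus = Qs - Qd = 44.
Government expenditure = surplus × support price = 44 × 34 = 1496.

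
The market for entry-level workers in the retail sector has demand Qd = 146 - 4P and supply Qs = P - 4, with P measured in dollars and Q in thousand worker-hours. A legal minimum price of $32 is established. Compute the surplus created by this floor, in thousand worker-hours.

In a free market, 146 - 4P = P - 4 gives the equilibrium P* = 30, Q* = 26.
Since 32 > 30, the floor is binding.
At P = 32: Qd = 146 - 4·32 = 18 and Qs = 32 - 4 = 28.
Surplus = Qs - Qd = 28 - 18 = 10.

10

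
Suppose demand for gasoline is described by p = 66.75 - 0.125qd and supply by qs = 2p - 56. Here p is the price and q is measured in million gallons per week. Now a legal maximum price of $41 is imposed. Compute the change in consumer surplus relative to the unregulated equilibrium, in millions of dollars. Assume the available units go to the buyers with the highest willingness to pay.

387

Rearranging demand gives qd = 534 - 8p. Equilibrium: 534 - 8p = 2p - 56, so 590 = 10p and p* = 59, q* = 62.
Because the ceiling (41) lies below the market-clearing price, it is binding.
At p = 41: qd = 534 - 8·41 = 206 and qs = 2·41 - 56 = 26.
Consumer surplus without the control is ½ · (66.75 - 59) · 62 = 240.25.
With the ceiling, 26 units are sold at 41 (assume they go to the highest-value buyers). The demand price at q = 26 is 63.5, so CS = ½ · [(66.75 - 41) + (63.5 - 41)] · 26 = 627.25.
Change in consumer surplus = 627.25 - 240.25 = 387.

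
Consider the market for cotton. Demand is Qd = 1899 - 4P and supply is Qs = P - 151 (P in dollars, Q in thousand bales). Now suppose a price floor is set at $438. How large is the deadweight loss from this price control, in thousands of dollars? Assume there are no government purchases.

Equilibrium: 1899 - 4P = P - 151, so 2050 = 5P and P* = 410, Q* = 259.
Since 438 > 410, the floor is binding.
At P = 438: Qd = 1899 - 4·438 = 147 and Qs = 438 - 151 = 287.
Quantity traded falls to 147. At Q = 147 the demand price is (1899 - 147)/4 = 438 and the supply price is 151 + 147 = 298.
Deadweight loss = ½ · (438 - 298) · (259 - 147) = ½ · 140 · 112 = 7840.

7840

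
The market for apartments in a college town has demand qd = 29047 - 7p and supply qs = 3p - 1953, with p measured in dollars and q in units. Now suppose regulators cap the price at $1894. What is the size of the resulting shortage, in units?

12060

Without the control the market clears where 29047 - 7p = 3p - 1953, i.e. p* = 3100 and q* = 7347.
The ceiling of 1894 is below the equilibrium price 3100, so it binds.
At p = 1894: qd = 29047 - 7·1894 = 15789 and qs = 3·1894 - 1953 = 3729.
Shortage = qd - qs = 15789 - 3729 = 12060.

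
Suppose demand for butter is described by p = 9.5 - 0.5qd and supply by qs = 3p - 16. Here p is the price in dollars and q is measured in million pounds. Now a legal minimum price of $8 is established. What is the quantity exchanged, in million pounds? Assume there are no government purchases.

3

Rearranging demand gives qd = 19 - 2p. In a free market, 19 - 2p = 3p - 16 gives the equilibrium p* = 7, q* = 5.
Because the floor (8) lies above the market-clearing price, it is binding.
At p = 8: qd = 19 - 2·8 = 3 and qs = 3·8 - 16 = 8.
The quantity actually transacted is the short side, demand: 3.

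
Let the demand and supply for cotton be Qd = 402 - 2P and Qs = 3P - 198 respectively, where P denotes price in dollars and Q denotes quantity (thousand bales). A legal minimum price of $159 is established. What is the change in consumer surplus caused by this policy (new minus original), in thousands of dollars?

-4797

Setting quantity demanded equal to quantity supplied, 402 - 2P = 3P - 198, gives P* = 120 and Q* = 162.
Since 159 > 120, the floor is binding.
At P = 159: Qd = 402 - 2·159 = 84 and Qs = 3·159 - 198 = 279.
Consumer surplus without the control is ½ · (201 - 120) · 162 = 6561.
With the floor, consumers buy 84 units at 159, so CS = ½ · (201 - 159) · 84 = 1764.
Change in consumer surplus = 1764 - 6561 = -4797.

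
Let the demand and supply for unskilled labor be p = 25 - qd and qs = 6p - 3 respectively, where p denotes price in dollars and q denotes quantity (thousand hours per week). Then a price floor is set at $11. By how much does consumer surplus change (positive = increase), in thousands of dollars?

Rearranging demand gives qd = 25 - p. Equilibrium: 25 - p = 6p - 3, so 28 = 7p and p* = 4, q* = 21.
Because the floor (11) lies above the market-clearing price, it is binding.
At p = 11: qd = 25 - 11 = 14 and qs = 6·11 - 3 = 63.
Consumer surplus without the control is ½ · (25 - 4) · 21 = 220.5.
With the floor, consumers buy 14 units at 11, so CS = ½ · (25 - 11) · 14 = 98.
Change in consumer surplus = 98 - 220.5 = -122.5.

-122.5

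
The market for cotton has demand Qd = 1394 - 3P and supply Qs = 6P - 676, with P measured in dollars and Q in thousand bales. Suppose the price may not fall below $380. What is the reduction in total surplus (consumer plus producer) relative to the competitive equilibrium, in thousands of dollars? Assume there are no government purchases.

50625

Equilibrium: 1394 - 3P = 6P - 676, so 2070 = 9P and P* = 230, Q* = 704.
Because the floor (380) lies above the market-clearing price, it is binding.
At P = 380: Qd = 1394 - 3·380 = 254 and Qs = 6·380 - 676 = 1604.
Quantity traded falls to 254. At Q = 254 the demand price is (1394 - 254)/3 = 380 and the supply price is (676 + 254)/6 = 155.
Deadweight loss = ½ · (380 - 155) · (704 - 254) = ½ · 225 · 450 = 50625.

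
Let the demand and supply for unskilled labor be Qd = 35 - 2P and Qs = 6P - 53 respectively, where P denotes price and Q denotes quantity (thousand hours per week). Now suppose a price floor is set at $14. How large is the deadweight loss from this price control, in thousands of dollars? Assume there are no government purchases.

In a free market, 35 - 2P = 6P - 53 gives the equilibrium P* = 11, Q* = 13.
Because the floor (14) lies above the market-clearing price, it is binding.
At P = 14: Qd = 35 - 2·14 = 7 and Qs = 6·14 - 53 = 31.
Quantity traded falls to 7. At Q = 7 the demand price is (35 - 7)/2 = 14 and the supply price is (53 + 7)/6 = 10.
Deadweight loss = ½ · (14 - 10) · (13 - 7) = ½ · 4 · 6 = 12.

12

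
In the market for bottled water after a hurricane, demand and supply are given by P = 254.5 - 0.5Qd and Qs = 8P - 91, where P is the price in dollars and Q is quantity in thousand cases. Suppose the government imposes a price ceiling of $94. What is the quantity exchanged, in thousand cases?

389

Rearranging demand gives Qd = 509 - 2P. In a free market, 509 - 2P = 8P - 91 gives the equilibrium P* = 60, Q* = 389.
Since 94 is above P* = 60, the ceiling does not bind and the free-market outcome prevails.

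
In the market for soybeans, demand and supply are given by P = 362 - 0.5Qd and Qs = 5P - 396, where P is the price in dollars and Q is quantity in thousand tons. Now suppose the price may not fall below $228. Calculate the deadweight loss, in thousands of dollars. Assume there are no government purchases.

Rearranging demand gives Qd = 724 - 2P. Equilibrium: 724 - 2P = 5P - 396, so 1120 = 7P and P* = 160, Q* = 404.
Since 228 > 160, the floor is binding.
At P = 228: Qd = 724 - 2·228 = 268 and Qs = 5·228 - 396 = 744.
Quantity traded falls to 268. At Q = 268 the demand price is (724 - 268)/2 = 228 and the supply price is (396 + 268)/5 = 132.8.
Deadweight loss = ½ · (228 - 132.8) · (404 - 268) = ½ · 95.2 · 136 = 6473.6.

6473.6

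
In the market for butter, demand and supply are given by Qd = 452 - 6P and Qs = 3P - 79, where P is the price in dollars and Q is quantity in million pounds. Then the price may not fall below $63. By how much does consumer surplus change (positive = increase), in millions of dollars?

In a free market, 452 - 6P = 3P - 79 gives the equilibrium P* = 59, Q* = 98.
Because the floor (63) lies above the market-clearing price, it is binding.
At P = 63: Qd = 452 - 6·63 = 74 and Qs = 3·63 - 79 = 110.
Consumer surplus without the control is ½ · (226/3 - 59) · 98 = 2401/3.
With the floor, consumers buy 74 units at 63, so CS = ½ · (226/3 - 63) · 74 = 1369/3.
Change in consumer surplus = 1369/3 - 2401/3 = -344.

-344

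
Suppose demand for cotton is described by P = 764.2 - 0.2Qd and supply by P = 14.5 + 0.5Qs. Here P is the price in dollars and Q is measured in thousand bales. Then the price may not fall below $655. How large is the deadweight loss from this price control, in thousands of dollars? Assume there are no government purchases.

96468.75

Rearranging demand gives Qd = 3821 - 5P; rearranging supply gives Qs = 2P - 29. Setting quantity demanded equal to quantity supplied, 3821 - 5P = 2P - 29, gives P* = 550 and Q* = 1071.
Because the floor (655) lies above the market-clearing price, it is binding.
At P = 655: Qd = 3821 - 5·655 = 546 and Qs = 2·655 - 29 = 1281.
Quantity traded falls to 546. At Q = 546 the demand price is (3821 - 546)/5 = 655 and the supply price is (29 + 546)/2 = 287.5.
Deadweight loss = ½ · (655 - 287.5) · (1071 - 546) = ½ · 367.5 · 525 = 96468.75.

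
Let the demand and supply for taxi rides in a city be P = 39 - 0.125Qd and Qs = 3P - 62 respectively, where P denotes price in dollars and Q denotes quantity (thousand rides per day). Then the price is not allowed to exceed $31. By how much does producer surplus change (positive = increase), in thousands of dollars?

-106.5

Rearranging demand gives Qd = 312 - 8P. Setting quantity demanded equal to quantity supplied, 312 - 8P = 3P - 62, gives P* = 34 and Q* = 40.
Since 31 < 34, the ceiling is binding.
At P = 31: Qd = 312 - 8·31 = 64 and Qs = 3·31 - 62 = 31.
Producer surplus without the control is ½ · (34 - 62/3) · 40 = 800/3.
With the ceiling, producers sell 31 units at 31, so PS = ½ · (31 - 62/3) · 31 = 961/6.
Change in producer surplus = 961/6 - 800/3 = -106.5.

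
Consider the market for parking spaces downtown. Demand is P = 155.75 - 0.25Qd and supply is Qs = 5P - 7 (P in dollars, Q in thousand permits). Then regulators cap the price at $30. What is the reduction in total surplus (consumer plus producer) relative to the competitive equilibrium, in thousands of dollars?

9000

Rearranging demand gives Qd = 623 - 4P. Without the control the market clears where 623 - 4P = 5P - 7, i.e. P* = 70 and Q* = 343.
Since 30 < 70, the ceiling is binding.
At P = 30: Qd = 623 - 4·30 = 503 and Qs = 5·30 - 7 = 143.
Quantity traded falls to 143. At Q = 143 the demand price is (623 - 143)/4 = 120 and the supply price is (7 + 143)/5 = 30.
Deadweight loss = ½ · (120 - 30) · (343 - 143) = ½ · 90 · 200 = 9000.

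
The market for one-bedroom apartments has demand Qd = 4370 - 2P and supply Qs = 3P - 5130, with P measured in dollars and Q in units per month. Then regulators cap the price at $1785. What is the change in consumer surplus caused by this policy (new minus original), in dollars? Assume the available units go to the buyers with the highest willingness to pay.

Without the control the market clears where 4370 - 2P = 3P - 5130, i.e. P* = 1900 and Q* = 570.
Because the ceiling (1785) lies below the market-clearing price, it is binding.
At P = 1785: Qd = 4370 - 2·1785 = 800 and Qs = 3·1785 - 5130 = 225.
Consumer surplus without the control is ½ · (2185 - 1900) · 570 = 81225.
With the ceiling, 225 units are sold at 1785 (assume they go to the highest-value buyers). The demand price at Q = 225 is 2072.5, so CS = ½ · [(2185 - 1785) + (2072.5 - 1785)] · 225 = 77343.75.
Change in consumer surplus = 77343.75 - 81225 = -3881.25.

-3881.25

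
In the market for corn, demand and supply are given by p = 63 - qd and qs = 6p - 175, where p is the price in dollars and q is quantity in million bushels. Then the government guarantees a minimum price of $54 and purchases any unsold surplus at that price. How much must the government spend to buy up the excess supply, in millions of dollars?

Rearranging demand gives qd = 63 - p. In a free market, 63 - p = 6p - 175 gives the equilibrium p* = 34, q* = 29.
Since 54 > 34, the floor is binding.
At p = 54: qd = 63 - 54 = 9 and qs = 6·54 - 175 = 149.
Surplus = qs - qd = 140.
Government expenditure = surplus × support price = 140 × 54 = 7560.

7560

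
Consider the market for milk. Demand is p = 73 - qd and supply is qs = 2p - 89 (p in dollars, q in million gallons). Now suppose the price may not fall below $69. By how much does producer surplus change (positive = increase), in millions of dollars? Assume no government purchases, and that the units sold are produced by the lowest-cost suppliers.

Rearranging demand gives qd = 73 - p. Without the control the market clears where 73 - p = 2p - 89, i.e. p* = 54 and q* = 19.
The floor of 69 is above the equilibrium price 54, so it binds.
At p = 69: qd = 73 - 69 = 4 and qs = 2·69 - 89 = 49.
Producer surplus without the control is ½ · (54 - 44.5) · 19 = 90.25.
With the floor, 4 units are sold at 69. The supply price at q = 4 is 46.5, so PS = ½ · [(69 - 44.5) + (69 - 46.5)] · 4 = 94.
Change in producer surplus = 94 - 90.25 = 3.75.

3.75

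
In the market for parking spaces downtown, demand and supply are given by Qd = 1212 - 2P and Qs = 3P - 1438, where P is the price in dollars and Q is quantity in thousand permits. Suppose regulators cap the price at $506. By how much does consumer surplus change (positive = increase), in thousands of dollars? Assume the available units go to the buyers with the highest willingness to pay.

624

Without the control the market clears where 1212 - 2P = 3P - 1438, i.e. P* = 530 and Q* = 152.
Since 506 < 530, the ceiling is binding.
At P = 506: Qd = 1212 - 2·506 = 200 and Qs = 3·506 - 1438 = 80.
Consumer surplus without the control is ½ · (606 - 530) · 152 = 5776.
With the ceiling, 80 units are sold at 506 (assume they go to the highest-value buyers). The demand price at Q = 80 is 566, so CS = ½ · [(606 - 506) + (566 - 506)] · 80 = 6400.
Change in consumer surplus = 6400 - 5776 = 624.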